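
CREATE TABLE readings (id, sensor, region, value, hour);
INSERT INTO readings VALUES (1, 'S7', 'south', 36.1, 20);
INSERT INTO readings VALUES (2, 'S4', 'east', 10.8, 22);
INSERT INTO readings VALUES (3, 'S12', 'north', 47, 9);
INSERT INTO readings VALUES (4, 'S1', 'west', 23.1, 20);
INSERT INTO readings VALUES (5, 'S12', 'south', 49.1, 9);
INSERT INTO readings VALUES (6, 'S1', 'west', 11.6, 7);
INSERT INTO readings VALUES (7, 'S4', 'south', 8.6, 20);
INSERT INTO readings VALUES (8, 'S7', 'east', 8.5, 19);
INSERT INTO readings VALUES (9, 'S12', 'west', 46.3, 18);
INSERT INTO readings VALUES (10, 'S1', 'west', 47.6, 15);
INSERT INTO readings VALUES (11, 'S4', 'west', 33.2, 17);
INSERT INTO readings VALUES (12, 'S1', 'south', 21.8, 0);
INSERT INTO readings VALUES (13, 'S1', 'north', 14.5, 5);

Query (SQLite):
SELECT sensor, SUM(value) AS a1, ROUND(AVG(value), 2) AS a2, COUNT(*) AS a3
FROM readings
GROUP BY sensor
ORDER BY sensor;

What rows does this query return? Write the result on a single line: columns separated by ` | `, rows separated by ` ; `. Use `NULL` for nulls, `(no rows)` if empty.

Group readings by sensor.
Per group compute: SUM(value), ROUND(AVG(value), 2), COUNT(*).
  S1: ids {4, 6, 10, 12, 13} → SUM(value)=118.6, ROUND(AVG(value), 2)=23.72, COUNT(*)=5
  S12: ids {3, 5, 9} → SUM(value)=142.4, ROUND(AVG(value), 2)=47.47, COUNT(*)=3
  S4: ids {2, 7, 11} → SUM(value)=52.6, ROUND(AVG(value), 2)=17.53, COUNT(*)=3
  S7: ids {1, 8} → SUM(value)=44.6, ROUND(AVG(value), 2)=22.3, COUNT(*)=2

S1 | 118.6 | 23.72 | 5 ; S12 | 142.4 | 47.47 | 3 ; S4 | 52.6 | 17.53 | 3 ; S7 | 44.6 | 22.3 | 2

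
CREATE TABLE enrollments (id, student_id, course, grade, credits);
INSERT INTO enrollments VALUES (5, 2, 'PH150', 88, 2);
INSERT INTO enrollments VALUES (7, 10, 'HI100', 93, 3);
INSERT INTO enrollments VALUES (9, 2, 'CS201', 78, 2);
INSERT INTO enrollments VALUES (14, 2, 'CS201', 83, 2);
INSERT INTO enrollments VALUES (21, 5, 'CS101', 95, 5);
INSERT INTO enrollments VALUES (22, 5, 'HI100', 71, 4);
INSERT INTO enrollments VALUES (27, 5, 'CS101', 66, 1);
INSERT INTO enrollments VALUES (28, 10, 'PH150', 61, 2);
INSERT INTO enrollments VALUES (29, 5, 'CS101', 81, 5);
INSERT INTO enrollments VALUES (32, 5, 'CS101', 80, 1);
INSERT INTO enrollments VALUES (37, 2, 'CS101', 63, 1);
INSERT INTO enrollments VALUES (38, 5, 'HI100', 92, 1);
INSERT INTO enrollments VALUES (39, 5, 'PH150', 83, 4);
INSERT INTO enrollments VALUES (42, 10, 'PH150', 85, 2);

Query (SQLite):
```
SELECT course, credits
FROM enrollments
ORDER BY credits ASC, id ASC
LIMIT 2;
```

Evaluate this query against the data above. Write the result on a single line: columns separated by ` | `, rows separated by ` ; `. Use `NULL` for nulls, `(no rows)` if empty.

Sort by credits asc, tiebreak id asc: (1, id=27), (1, id=32), (1, id=37), (1, id=38), (2, id=5) …. Take first 2.

CS101 | 1 ; CS101 | 1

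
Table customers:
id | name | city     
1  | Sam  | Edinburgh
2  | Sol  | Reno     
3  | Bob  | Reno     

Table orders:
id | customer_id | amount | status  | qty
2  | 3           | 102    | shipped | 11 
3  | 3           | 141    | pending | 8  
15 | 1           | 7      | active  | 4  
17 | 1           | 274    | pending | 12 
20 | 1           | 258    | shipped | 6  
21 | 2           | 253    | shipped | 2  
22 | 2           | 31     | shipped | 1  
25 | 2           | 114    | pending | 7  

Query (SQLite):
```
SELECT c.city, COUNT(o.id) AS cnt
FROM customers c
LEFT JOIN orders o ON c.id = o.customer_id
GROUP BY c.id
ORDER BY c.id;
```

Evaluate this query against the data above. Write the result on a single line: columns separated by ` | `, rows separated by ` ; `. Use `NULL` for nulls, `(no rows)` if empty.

Edinburgh | 3 ; Reno | 3 ; Reno | 2

LEFT JOIN keeps every customers row; unmatched ones get NULL for orders columns.
Group by customers.id and compute COUNT(o.id). COUNT(col) of an all-NULL group is 0.
  1: ids {15, 17, 20} → COUNT(o.id)=3
  2: ids {21, 22, 25} → COUNT(o.id)=3
  3: ids {2, 3} → COUNT(o.id)=2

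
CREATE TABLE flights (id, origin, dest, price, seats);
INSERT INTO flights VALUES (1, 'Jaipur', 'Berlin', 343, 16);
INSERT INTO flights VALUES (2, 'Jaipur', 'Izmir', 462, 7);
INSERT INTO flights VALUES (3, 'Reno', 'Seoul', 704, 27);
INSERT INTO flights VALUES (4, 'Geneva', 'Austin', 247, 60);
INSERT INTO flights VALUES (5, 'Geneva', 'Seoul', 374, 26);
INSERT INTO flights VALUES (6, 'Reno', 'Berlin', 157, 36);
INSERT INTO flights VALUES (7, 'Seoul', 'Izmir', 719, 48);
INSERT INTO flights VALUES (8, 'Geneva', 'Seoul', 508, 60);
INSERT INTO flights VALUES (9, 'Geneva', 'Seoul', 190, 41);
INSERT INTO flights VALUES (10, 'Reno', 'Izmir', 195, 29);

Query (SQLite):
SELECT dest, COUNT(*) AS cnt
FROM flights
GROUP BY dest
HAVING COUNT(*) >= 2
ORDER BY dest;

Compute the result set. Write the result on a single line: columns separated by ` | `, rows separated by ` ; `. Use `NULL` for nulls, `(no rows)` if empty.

Partition flights by dest; compute COUNT(*) within each group.
HAVING: keep groups with count ≥ 2.
  Austin: ids {4} → COUNT(*)=1
  Berlin: ids {1, 6} → COUNT(*)=2
  Izmir: ids {2, 7, 10} → COUNT(*)=3
  Seoul: ids {3, 5, 8, 9} → COUNT(*)=4

Berlin | 2 ; Izmir | 3 ; Seoul | 4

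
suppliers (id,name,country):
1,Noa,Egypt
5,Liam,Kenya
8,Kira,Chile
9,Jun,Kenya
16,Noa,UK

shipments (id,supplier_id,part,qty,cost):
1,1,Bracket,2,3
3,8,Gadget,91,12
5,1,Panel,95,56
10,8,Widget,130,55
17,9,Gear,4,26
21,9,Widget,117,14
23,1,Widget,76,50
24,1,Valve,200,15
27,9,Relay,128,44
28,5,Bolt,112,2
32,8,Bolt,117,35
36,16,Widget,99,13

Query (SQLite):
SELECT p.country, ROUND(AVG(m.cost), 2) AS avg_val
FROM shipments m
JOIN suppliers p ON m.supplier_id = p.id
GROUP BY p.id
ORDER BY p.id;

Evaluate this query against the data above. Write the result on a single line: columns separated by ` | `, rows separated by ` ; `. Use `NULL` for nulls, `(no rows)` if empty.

Join each shipments row to its suppliers via supplier_id.
Group joined rows by suppliers.id; compute ROUND(AVG(m.cost), 2) per group.
  1: ids {1, 5, 23, 24} → ROUND(AVG(m.cost), 2)=31
  5: ids {28} → ROUND(AVG(m.cost), 2)=2
  8: ids {3, 10, 32} → ROUND(AVG(m.cost), 2)=34
  9: ids {17, 21, 27} → ROUND(AVG(m.cost), 2)=28
  16: ids {36} → ROUND(AVG(m.cost), 2)=13

Egypt | 31 ; Kenya | 2 ; Chile | 34 ; Kenya | 28 ; UK | 13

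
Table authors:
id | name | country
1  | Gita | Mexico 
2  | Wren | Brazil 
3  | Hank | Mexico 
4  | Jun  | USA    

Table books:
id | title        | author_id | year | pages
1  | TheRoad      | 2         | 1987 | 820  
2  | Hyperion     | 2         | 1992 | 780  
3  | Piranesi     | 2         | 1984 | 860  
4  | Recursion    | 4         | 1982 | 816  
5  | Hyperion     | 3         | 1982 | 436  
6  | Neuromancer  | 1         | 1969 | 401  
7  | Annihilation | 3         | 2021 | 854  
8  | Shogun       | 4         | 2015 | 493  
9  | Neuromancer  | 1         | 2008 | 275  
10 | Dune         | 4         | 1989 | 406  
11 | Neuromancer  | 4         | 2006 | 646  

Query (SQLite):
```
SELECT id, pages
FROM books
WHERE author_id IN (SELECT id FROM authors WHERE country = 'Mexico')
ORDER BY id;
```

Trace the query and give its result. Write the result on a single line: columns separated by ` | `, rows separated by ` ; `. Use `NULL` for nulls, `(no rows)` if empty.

5 | 436 ; 6 | 401 ; 7 | 854 ; 9 | 275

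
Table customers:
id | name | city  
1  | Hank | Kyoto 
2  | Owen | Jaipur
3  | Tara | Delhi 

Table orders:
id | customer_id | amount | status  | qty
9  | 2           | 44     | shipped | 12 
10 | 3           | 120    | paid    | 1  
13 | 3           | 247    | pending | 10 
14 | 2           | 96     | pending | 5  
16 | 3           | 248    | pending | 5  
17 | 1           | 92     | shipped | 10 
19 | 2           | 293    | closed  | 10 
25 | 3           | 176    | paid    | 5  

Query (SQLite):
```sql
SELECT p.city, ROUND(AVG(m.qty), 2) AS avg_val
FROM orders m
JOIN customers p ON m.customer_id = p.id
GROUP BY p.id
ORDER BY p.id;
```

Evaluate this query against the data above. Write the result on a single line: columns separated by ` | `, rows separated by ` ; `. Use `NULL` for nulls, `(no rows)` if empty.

Join each orders row to its customers via customer_id.
Group joined rows by customers.id; compute ROUND(AVG(m.qty), 2) per group.
  1: ids {17} → ROUND(AVG(m.qty), 2)=10
  2: ids {9, 14, 19} → ROUND(AVG(m.qty), 2)=9
  3: ids {10, 13, 16, 25} → ROUND(AVG(m.qty), 2)=5.25

Kyoto | 10 ; Jaipur | 9 ; Delhi | 5.25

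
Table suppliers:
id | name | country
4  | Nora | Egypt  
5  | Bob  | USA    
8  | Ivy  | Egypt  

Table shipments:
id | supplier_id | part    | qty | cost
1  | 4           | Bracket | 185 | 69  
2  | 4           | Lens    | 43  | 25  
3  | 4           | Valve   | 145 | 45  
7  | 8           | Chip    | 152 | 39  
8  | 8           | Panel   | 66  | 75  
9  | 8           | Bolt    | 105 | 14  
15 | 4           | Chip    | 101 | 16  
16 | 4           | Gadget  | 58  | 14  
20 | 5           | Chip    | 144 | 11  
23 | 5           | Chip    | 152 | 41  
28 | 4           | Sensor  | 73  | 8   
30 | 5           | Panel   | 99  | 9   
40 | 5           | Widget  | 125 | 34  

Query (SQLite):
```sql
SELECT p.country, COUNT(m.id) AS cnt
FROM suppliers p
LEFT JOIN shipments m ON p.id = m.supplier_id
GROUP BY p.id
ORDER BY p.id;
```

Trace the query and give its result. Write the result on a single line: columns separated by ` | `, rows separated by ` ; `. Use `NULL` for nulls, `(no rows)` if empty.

Egypt | 6 ; USA | 4 ; Egypt | 3

LEFT JOIN keeps every suppliers row; unmatched ones get NULL for shipments columns.
Group by suppliers.id and compute COUNT(m.id). COUNT(col) of an all-NULL group is 0.
  4: ids {1, 2, 3, 15, 16, 28} → COUNT(m.id)=6
  5: ids {20, 23, 30, 40} → COUNT(m.id)=4
  8: ids {7, 8, 9} → COUNT(m.id)=3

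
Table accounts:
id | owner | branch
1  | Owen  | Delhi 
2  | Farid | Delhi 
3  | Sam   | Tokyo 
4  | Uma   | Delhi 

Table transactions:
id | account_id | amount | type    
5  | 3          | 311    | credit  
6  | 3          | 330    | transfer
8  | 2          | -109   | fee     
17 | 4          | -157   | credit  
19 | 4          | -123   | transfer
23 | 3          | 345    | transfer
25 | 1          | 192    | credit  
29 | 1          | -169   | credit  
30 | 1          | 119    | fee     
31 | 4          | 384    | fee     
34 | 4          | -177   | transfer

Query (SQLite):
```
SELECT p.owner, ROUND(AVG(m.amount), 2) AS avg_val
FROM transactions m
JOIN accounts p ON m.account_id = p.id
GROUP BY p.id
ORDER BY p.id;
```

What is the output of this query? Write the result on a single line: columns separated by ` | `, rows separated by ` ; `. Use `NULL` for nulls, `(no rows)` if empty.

Owen | 47.33 ; Farid | -109 ; Sam | 328.67 ; Uma | -18.25

Join each transactions row to its accounts via account_id.
Group joined rows by accounts.id; compute ROUND(AVG(m.amount), 2) per group.
  1: ids {25, 29, 30} → ROUND(AVG(m.amount), 2)=47.33
  2: ids {8} → ROUND(AVG(m.amount), 2)=-109
  3: ids {5, 6, 23} → ROUND(AVG(m.amount), 2)=328.67
  4: ids {17, 19, 31, 34} → ROUND(AVG(m.amount), 2)=-18.25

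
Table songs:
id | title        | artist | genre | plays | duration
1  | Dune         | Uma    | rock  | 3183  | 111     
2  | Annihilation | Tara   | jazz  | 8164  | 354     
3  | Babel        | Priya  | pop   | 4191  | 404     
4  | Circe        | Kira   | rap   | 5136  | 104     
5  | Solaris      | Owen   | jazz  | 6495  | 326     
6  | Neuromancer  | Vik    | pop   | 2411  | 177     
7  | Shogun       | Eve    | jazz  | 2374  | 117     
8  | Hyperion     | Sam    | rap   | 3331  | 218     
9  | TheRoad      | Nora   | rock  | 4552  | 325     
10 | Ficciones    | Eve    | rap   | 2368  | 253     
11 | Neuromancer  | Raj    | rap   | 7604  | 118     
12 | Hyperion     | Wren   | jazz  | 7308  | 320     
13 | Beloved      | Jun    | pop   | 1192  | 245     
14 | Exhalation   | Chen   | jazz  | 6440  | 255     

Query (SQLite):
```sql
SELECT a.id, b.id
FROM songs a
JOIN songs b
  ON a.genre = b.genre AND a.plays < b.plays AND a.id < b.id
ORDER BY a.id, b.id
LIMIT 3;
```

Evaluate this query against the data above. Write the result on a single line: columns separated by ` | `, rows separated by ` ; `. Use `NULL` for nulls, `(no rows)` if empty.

Pairs (a,b) with same genre, a.plays < b.plays, a.id < b.id.
genre groups: jazz:{2,5,7,12,14} pop:{3,6,13} rap:{4,8,10,11} rock:{1,9}
Ordered by (a.id, b.id); first 3.

1 | 9 ; 4 | 11 ; 5 | 12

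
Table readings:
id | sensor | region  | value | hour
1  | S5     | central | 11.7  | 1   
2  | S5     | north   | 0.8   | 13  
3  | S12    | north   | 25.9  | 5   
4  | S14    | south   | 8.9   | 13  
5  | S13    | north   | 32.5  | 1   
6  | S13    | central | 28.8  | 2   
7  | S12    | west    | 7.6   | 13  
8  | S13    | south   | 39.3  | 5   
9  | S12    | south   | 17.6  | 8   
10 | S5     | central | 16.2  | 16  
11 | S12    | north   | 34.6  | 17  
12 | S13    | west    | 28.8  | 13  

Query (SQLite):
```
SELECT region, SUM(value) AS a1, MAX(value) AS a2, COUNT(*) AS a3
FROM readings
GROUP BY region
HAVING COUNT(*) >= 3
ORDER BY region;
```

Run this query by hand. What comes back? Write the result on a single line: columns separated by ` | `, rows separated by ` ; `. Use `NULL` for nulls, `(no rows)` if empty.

central | 56.7 | 28.8 | 3 ; north | 93.8 | 34.6 | 4 ; south | 65.8 | 39.3 | 3

Group readings by region.
Per group compute: SUM(value), MAX(value), COUNT(*).
HAVING: drop groups with fewer than 3 rows.
  central: ids {1, 6, 10} → SUM(value)=56.7, MAX(value)=28.8, COUNT(*)=3
  north: ids {2, 3, 5, 11} → SUM(value)=93.8, MAX(value)=34.6, COUNT(*)=4
  south: ids {4, 8, 9} → SUM(value)=65.8, MAX(value)=39.3, COUNT(*)=3
  west: ids {7, 12} → SUM(value)=36.4, MAX(value)=28.8, COUNT(*)=2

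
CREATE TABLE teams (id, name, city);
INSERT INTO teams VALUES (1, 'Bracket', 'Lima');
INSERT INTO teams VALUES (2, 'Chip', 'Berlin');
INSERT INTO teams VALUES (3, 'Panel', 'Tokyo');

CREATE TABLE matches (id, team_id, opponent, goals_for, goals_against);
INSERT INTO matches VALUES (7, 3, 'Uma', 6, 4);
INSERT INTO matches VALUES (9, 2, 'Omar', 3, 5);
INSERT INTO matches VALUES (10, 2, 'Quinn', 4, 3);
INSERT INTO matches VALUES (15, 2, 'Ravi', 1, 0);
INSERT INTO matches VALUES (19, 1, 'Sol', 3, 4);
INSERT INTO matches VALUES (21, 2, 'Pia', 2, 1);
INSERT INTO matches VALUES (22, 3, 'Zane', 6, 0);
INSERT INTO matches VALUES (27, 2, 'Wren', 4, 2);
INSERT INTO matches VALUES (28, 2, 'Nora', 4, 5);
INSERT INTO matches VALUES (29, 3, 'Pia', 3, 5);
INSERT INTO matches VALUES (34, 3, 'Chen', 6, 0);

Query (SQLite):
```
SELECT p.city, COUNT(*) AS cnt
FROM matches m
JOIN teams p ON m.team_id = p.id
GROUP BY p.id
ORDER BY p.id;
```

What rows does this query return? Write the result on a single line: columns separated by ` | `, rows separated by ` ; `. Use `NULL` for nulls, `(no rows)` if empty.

Lima | 1 ; Berlin | 6 ; Tokyo | 4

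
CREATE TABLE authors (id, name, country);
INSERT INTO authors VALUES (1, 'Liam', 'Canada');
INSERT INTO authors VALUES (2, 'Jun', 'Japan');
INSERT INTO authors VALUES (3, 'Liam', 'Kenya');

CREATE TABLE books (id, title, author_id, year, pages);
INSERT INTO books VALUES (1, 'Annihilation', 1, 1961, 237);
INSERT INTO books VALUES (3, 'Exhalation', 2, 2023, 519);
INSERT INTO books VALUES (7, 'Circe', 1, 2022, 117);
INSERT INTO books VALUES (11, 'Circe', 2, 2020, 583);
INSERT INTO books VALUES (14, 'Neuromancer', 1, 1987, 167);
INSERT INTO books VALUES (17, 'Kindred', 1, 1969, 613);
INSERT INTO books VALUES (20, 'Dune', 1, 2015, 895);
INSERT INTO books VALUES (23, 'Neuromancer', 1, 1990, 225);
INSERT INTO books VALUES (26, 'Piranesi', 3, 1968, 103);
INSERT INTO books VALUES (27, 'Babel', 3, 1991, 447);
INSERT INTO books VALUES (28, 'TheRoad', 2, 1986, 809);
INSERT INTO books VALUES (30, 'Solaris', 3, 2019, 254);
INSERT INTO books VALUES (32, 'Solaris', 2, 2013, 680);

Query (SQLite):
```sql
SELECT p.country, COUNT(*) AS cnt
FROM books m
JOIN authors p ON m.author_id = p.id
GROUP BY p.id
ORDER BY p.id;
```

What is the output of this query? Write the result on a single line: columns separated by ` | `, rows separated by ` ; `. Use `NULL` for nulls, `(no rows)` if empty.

Canada | 6 ; Japan | 4 ; Kenya | 3

Join each books row to its authors via author_id.
Group joined rows by authors.id; compute COUNT(*) per group.
  1: ids {1, 7, 14, 17, 20, 23} → COUNT(*)=6
  2: ids {3, 11, 28, 32} → COUNT(*)=4
  3: ids {26, 27, 30} → COUNT(*)=3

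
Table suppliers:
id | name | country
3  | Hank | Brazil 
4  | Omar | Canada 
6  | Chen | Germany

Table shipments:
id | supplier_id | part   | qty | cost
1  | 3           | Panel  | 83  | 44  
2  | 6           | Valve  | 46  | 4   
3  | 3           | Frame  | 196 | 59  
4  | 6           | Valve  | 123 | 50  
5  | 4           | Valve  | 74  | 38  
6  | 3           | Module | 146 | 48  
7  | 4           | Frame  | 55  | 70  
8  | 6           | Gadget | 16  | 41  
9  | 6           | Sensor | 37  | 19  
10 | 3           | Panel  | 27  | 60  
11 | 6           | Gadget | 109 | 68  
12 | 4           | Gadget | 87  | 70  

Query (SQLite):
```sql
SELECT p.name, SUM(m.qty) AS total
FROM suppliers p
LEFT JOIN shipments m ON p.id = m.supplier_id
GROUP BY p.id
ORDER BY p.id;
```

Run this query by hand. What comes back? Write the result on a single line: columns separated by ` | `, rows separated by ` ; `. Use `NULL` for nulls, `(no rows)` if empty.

Hank | 452 ; Omar | 216 ; Chen | 331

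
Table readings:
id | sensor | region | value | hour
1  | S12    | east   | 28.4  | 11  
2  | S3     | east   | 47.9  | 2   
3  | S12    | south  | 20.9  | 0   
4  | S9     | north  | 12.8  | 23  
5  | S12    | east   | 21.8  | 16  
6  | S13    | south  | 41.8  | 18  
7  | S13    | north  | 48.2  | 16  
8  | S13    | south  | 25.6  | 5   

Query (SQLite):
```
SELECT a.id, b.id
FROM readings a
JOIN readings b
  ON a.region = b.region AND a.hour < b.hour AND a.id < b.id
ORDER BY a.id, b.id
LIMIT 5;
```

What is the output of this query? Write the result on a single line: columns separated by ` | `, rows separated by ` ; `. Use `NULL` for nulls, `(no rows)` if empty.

1 | 5 ; 2 | 5 ; 3 | 6 ; 3 | 8

Pairs (a,b) with same region, a.hour < b.hour, a.id < b.id.
region groups: east:{1,2,5} north:{4,7} south:{3,6,8}
Ordered by (a.id, b.id); first 5.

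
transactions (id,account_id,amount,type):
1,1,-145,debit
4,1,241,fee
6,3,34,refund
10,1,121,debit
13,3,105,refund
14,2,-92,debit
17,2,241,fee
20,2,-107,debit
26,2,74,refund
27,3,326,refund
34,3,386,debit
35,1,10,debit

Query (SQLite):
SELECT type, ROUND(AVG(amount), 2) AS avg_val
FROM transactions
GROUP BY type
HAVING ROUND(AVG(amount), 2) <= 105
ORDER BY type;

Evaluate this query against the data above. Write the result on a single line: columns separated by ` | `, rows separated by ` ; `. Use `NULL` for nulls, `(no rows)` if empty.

Partition transactions by type; compute ROUND(AVG(amount), 2) within each group.
HAVING: keep groups where ROUND(AVG(amount), 2) <= 105.
  debit: ids {1, 10, 14, 20, 34, 35} → ROUND(AVG(amount), 2)=28.83
  fee: ids {4, 17} → ROUND(AVG(amount), 2)=241
  refund: ids {6, 13, 26, 27} → ROUND(AVG(amount), 2)=134.75

debit | 28.83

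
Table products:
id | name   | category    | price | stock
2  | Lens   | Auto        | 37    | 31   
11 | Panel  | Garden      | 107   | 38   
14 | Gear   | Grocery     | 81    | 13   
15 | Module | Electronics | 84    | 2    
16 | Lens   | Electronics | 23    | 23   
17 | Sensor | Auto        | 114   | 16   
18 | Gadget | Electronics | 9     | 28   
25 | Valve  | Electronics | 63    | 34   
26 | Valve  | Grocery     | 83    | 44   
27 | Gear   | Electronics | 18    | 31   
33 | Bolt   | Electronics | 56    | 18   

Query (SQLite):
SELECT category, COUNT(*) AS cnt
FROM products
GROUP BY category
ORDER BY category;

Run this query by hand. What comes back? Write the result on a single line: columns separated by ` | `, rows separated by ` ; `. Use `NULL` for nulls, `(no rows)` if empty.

Auto | 2 ; Electronics | 6 ; Garden | 1 ; Grocery | 2

Partition products by category; compute COUNT(*) within each group.
  Auto: ids {2, 17} → COUNT(*)=2
  Electronics: ids {15, 16, 18, 25, 27, 33} → COUNT(*)=6
  Garden: ids {11} → COUNT(*)=1
  Grocery: ids {14, 26} → COUNT(*)=2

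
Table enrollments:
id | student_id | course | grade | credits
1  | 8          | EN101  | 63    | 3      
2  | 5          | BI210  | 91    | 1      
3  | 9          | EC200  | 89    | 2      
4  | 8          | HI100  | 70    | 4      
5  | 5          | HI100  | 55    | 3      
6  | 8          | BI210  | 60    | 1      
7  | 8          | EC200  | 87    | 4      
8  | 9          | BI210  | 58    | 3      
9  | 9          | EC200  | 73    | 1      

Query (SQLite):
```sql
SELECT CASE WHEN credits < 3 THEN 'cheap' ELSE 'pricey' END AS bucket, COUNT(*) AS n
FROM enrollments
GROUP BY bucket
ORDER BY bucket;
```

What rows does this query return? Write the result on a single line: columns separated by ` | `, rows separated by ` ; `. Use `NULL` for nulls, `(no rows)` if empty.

cheap | 4 ; pricey | 5

Bucket rows by credits < 3 → 'cheap' else 'pricey'; count each bucket.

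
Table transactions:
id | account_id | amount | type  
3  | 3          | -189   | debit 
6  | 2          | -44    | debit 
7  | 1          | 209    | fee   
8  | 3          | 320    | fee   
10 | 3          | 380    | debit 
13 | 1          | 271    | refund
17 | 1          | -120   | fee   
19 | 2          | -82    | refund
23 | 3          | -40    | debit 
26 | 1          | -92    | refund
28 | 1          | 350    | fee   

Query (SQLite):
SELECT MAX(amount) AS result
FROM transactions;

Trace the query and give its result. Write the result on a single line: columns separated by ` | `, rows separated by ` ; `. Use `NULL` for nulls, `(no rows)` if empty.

All amount values: [-189, -44, 209, 320, 380, 271, -120, -82, -40, -92, 350].
MAX of non-NULL values = 380.

380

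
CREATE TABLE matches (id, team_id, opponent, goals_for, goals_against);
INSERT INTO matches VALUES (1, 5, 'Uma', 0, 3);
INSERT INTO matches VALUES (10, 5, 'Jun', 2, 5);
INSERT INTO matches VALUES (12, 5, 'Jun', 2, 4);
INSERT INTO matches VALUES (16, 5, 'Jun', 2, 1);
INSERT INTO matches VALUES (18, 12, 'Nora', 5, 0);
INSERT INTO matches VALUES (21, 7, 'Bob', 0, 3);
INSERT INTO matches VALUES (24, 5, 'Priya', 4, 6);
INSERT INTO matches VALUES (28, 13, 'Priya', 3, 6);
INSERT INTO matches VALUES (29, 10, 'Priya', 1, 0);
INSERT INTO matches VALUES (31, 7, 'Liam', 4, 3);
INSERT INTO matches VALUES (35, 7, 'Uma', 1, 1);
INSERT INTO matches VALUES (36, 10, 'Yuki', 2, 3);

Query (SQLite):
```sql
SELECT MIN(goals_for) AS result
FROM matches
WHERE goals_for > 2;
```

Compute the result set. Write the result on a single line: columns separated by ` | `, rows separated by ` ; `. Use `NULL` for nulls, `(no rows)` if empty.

Rows where goals_for > 2 → goals_for values: [5, 4, 3, 4].
MIN of non-NULL values = 3.

3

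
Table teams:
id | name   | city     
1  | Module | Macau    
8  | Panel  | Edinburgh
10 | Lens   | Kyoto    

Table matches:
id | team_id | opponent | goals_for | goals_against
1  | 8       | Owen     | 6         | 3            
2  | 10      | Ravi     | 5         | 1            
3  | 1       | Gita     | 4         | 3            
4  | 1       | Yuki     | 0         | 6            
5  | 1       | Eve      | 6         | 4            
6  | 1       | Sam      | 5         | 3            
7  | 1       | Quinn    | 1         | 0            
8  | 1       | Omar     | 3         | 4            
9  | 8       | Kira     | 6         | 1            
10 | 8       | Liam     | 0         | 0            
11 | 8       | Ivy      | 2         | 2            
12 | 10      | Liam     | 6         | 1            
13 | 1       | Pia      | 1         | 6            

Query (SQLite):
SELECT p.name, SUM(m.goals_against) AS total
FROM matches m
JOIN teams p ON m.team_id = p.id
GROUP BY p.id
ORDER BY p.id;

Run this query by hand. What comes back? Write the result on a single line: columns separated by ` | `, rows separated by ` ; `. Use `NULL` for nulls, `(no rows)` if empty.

Join each matches row to its teams via team_id.
Group joined rows by teams.id; compute SUM(m.goals_against) per group.
  1: ids {3, 4, 5, 6, 7, 8, 13} → SUM(m.goals_against)=26
  8: ids {1, 9, 10, 11} → SUM(m.goals_against)=6
  10: ids {2, 12} → SUM(m.goals_against)=2

Module | 26 ; Panel | 6 ; Lens | 2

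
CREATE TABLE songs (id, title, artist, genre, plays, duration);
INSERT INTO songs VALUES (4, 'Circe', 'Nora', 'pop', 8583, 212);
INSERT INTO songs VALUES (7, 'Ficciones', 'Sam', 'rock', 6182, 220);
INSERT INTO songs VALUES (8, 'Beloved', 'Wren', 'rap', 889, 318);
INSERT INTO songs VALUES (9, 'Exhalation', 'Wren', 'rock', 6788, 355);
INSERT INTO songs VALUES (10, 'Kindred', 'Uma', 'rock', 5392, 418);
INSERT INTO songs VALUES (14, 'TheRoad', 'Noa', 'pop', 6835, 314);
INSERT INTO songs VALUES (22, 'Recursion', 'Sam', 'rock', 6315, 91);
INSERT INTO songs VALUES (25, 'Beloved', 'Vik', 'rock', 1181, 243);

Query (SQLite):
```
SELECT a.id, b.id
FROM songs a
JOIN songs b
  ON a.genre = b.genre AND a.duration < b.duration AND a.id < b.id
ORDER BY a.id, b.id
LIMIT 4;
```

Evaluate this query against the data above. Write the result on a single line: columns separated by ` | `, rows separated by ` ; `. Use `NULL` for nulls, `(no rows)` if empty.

Pairs (a,b) with same genre, a.duration < b.duration, a.id < b.id.
genre groups: pop:{4,14} rap:{8} rock:{7,9,10,22,25}
Ordered by (a.id, b.id); first 4.

4 | 14 ; 7 | 9 ; 7 | 10 ; 7 | 25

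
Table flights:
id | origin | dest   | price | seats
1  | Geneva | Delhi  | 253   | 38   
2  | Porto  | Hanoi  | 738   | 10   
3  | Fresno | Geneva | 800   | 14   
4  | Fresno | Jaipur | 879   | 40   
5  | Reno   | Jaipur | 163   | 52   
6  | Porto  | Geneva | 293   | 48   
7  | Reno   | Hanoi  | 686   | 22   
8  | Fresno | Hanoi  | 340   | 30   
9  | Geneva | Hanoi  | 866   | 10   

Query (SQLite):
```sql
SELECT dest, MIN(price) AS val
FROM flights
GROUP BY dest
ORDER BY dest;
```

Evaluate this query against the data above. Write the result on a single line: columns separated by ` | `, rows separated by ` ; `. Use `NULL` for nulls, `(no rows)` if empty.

Delhi | 253 ; Geneva | 293 ; Hanoi | 340 ; Jaipur | 163

Partition flights by dest; compute MIN(price) within each group.
  Delhi: ids {1} → MIN(price)=253
  Geneva: ids {3, 6} → MIN(price)=293
  Hanoi: ids {2, 7, 8, 9} → MIN(price)=340
  Jaipur: ids {4, 5} → MIN(price)=163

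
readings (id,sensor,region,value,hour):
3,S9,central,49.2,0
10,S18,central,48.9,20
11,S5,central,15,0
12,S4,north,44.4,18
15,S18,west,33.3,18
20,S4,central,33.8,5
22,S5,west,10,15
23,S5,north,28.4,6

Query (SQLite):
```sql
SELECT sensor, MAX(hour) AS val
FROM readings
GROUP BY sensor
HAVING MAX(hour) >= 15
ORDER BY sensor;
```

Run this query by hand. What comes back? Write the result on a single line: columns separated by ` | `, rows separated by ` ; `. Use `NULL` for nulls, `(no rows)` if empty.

S18 | 20 ; S4 | 18 ; S5 | 15

Partition readings by sensor; compute MAX(hour) within each group.
HAVING: keep groups where MAX(hour) >= 15.
  S18: ids {10, 15} → MAX(hour)=20
  S4: ids {12, 20} → MAX(hour)=18
  S5: ids {11, 22, 23} → MAX(hour)=15
  S9: ids {3} → MAX(hour)=0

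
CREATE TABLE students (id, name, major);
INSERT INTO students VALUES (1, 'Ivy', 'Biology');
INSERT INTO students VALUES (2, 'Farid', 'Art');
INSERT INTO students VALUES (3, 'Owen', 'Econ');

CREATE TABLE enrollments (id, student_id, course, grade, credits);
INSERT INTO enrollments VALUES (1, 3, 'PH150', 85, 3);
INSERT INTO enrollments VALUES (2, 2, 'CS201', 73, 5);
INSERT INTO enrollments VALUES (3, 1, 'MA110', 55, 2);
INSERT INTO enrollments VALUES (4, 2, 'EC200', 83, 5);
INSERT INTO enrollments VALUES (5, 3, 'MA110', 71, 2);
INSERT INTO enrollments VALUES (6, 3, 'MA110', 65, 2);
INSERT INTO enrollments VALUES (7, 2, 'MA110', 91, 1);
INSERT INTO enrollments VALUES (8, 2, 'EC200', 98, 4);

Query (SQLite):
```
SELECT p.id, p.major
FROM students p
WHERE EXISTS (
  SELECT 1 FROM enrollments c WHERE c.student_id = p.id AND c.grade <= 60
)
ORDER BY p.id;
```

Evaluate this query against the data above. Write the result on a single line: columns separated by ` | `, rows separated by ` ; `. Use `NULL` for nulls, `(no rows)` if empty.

1 | Biology

For each students row, check whether any enrollments with matching student_id has grade <= 60.
Keep rows where that is true.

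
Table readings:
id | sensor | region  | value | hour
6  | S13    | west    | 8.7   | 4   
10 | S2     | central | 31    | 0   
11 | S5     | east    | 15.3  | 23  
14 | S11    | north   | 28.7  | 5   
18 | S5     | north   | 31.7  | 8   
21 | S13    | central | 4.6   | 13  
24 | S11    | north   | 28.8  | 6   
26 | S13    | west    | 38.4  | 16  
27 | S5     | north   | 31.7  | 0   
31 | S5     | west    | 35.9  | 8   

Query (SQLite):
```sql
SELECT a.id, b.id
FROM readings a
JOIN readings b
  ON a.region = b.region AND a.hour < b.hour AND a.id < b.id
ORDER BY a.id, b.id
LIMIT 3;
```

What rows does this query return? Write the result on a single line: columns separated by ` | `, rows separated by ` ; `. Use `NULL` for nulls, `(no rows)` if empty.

6 | 26 ; 6 | 31 ; 10 | 21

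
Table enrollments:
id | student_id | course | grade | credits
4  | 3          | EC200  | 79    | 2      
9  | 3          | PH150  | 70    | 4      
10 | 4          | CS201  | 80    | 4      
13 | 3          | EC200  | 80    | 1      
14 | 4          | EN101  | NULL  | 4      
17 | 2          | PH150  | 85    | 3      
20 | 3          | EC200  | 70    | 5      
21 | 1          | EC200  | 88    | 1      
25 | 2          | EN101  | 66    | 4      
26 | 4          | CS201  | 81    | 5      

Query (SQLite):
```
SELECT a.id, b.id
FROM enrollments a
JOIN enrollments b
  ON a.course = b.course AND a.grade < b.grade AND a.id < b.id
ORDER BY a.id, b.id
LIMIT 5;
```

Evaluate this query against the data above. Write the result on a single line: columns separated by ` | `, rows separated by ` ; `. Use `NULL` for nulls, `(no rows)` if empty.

Pairs (a,b) with same course, a.grade < b.grade, a.id < b.id.
course groups: CS201:{10,26} EC200:{4,13,20,21} EN101:{14,25} PH150:{9,17}
Ordered by (a.id, b.id); first 5.

4 | 13 ; 4 | 21 ; 9 | 17 ; 10 | 26 ; 13 | 21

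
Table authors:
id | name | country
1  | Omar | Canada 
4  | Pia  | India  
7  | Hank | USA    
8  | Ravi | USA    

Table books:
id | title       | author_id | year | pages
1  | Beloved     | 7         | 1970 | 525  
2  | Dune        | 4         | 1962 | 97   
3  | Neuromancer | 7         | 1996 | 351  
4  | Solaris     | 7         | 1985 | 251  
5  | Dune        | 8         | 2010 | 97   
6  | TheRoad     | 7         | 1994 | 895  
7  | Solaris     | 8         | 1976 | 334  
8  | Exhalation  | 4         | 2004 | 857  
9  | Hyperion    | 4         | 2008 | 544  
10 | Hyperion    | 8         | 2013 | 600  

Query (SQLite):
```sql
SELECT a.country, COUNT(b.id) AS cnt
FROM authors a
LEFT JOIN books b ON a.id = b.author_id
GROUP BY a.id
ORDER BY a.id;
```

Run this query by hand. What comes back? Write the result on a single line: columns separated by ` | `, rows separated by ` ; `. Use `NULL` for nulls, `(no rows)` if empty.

Canada | 0 ; India | 3 ; USA | 4 ; USA | 3

LEFT JOIN keeps every authors row; unmatched ones get NULL for books columns.
Group by authors.id and compute COUNT(b.id). COUNT(col) of an all-NULL group is 0.
  1: ids {—} → COUNT(b.id)=0
  4: ids {2, 8, 9} → COUNT(b.id)=3
  7: ids {1, 3, 4, 6} → COUNT(b.id)=4
  8: ids {5, 7, 10} → COUNT(b.id)=3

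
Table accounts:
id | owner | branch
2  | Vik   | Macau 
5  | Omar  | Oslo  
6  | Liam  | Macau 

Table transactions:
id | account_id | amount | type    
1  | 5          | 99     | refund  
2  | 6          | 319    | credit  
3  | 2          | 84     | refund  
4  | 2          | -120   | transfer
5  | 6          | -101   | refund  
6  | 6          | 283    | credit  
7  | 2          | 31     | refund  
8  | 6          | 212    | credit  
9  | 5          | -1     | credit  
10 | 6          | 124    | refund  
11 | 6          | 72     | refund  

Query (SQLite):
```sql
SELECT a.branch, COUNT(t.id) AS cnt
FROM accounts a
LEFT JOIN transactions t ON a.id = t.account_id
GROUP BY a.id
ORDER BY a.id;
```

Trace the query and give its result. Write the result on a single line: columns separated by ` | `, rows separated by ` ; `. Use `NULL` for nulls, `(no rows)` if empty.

LEFT JOIN keeps every accounts row; unmatched ones get NULL for transactions columns.
Group by accounts.id and compute COUNT(t.id). COUNT(col) of an all-NULL group is 0.
  2: ids {3, 4, 7} → COUNT(t.id)=3
  5: ids {1, 9} → COUNT(t.id)=2
  6: ids {2, 5, 6, 8, 10, 11} → COUNT(t.id)=6

Macau | 3 ; Oslo | 2 ; Macau | 6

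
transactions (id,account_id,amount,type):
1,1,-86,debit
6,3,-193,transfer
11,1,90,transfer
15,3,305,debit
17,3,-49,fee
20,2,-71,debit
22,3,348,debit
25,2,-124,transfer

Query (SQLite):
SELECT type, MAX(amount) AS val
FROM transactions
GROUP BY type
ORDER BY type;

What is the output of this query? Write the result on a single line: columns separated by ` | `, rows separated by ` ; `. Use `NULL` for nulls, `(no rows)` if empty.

debit | 348 ; fee | -49 ; transfer | 90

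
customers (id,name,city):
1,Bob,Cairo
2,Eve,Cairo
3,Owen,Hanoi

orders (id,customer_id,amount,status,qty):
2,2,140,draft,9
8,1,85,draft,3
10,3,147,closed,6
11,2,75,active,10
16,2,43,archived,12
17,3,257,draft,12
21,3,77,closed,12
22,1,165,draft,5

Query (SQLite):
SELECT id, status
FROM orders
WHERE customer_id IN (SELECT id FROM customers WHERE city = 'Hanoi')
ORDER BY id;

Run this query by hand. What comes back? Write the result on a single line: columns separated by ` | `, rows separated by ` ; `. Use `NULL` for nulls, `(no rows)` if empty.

10 | closed ; 17 | draft ; 21 | closed

Inner query: customers.id where city = 'Hanoi'.
Outer: keep orders rows whose customer_id is in that set.
Inner query → {3}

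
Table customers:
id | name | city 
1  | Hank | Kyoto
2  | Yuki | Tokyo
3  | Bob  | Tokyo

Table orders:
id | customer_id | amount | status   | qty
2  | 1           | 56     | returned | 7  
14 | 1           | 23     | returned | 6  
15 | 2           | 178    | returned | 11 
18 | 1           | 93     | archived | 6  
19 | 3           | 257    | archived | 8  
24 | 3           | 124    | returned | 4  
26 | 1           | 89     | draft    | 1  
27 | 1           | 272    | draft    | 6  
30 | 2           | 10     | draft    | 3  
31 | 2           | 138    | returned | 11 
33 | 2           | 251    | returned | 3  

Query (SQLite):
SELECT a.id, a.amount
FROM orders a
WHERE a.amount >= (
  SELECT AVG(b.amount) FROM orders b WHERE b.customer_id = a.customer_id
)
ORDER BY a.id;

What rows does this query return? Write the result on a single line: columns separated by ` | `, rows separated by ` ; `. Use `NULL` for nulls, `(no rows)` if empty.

15 | 178 ; 19 | 257 ; 27 | 272 ; 33 | 251

For each orders row a, compute AVG(amount) over rows sharing a.customer_id.
Keep row a if a.amount >= that per-group AVG.
  customer_id=1: AVG(amount) = 106.6
  customer_id=2: AVG(amount) = 144.25
  customer_id=3: AVG(amount) = 190.5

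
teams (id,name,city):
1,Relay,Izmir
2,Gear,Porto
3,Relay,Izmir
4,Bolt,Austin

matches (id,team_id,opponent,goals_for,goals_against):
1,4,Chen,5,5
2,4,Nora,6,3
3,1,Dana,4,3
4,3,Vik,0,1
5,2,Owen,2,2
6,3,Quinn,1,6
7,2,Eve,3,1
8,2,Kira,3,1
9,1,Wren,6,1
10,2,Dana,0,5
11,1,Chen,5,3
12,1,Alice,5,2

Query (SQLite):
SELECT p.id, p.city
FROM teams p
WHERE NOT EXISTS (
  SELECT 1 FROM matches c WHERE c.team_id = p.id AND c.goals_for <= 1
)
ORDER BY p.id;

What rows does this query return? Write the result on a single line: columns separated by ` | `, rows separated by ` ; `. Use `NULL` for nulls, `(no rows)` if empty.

1 | Izmir ; 4 | Austin

For each teams row, check whether any matches with matching team_id has goals_for <= 1.
Keep rows where that is false.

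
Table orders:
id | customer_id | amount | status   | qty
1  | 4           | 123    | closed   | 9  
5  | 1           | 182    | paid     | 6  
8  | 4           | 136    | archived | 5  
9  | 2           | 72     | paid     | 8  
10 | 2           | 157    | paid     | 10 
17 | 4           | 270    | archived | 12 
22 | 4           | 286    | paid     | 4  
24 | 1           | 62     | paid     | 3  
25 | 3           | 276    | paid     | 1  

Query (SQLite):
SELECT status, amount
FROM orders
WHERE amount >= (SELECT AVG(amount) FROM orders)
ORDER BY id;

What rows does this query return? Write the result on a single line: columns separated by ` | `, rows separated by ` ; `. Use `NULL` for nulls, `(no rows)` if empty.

Scalar subquery: AVG(amount) over all orders rows = 173.777778 (≈; comparison uses full precision).
Keep rows where amount >= that value.

paid | 182 ; archived | 270 ; paid | 286 ; paid | 276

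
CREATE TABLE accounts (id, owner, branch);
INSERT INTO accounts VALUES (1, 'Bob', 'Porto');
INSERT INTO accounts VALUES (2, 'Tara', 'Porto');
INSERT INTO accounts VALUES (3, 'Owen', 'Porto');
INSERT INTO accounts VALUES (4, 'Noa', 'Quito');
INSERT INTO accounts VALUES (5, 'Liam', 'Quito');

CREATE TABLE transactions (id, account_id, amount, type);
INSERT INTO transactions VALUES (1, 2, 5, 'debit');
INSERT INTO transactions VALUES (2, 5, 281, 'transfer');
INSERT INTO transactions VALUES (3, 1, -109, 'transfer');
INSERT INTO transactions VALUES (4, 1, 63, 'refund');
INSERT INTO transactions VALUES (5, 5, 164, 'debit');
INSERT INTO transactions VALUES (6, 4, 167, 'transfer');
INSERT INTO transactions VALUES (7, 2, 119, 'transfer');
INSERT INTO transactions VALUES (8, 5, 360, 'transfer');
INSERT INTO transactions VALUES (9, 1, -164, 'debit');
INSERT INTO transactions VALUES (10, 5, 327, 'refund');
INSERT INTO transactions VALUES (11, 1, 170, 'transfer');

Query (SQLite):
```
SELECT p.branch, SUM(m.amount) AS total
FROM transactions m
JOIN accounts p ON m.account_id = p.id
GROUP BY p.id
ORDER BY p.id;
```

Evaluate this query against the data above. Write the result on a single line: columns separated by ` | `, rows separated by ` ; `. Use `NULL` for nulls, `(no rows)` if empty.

Porto | -40 ; Porto | 124 ; Quito | 167 ; Quito | 1132

Join each transactions row to its accounts via account_id.
Group joined rows by accounts.id; compute SUM(m.amount) per group.
  1: ids {3, 4, 9, 11} → SUM(m.amount)=-40
  2: ids {1, 7} → SUM(m.amount)=124
  4: ids {6} → SUM(m.amount)=167
  5: ids {2, 5, 8, 10} → SUM(m.amount)=1132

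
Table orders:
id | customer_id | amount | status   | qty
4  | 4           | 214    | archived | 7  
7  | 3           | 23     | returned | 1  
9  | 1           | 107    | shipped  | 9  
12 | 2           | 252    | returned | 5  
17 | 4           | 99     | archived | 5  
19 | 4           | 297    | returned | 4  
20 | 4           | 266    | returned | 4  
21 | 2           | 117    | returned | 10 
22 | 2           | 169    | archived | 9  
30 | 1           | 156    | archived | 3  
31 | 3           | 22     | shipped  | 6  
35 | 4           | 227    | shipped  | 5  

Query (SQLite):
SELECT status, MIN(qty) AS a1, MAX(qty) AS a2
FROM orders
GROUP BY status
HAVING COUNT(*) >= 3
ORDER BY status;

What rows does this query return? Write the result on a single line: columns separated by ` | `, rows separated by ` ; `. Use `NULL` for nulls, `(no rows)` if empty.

archived | 3 | 9 ; returned | 1 | 10 ; shipped | 5 | 9

Group orders by status.
Per group compute: MIN(qty), MAX(qty).
HAVING: drop groups with fewer than 3 rows.
  archived: ids {4, 17, 22, 30} → MIN(qty)=3, MAX(qty)=9
  returned: ids {7, 12, 19, 20, 21} → MIN(qty)=1, MAX(qty)=10
  shipped: ids {9, 31, 35} → MIN(qty)=5, MAX(qty)=9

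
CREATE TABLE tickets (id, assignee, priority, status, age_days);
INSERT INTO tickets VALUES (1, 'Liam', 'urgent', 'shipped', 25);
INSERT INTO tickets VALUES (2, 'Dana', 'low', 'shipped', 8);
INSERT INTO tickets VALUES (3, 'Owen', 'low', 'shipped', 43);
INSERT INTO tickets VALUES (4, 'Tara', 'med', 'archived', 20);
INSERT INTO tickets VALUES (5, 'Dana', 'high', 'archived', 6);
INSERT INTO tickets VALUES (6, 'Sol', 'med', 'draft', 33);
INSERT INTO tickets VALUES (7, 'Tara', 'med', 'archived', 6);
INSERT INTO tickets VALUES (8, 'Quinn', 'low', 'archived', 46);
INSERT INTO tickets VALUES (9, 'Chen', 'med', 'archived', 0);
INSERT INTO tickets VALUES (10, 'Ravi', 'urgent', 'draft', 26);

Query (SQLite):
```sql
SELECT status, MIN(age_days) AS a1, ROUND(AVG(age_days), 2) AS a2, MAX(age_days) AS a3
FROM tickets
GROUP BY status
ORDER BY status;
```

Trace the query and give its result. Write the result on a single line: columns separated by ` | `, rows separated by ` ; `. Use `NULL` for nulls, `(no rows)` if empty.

Group tickets by status.
Per group compute: MIN(age_days), ROUND(AVG(age_days), 2), MAX(age_days).
  archived: ids {4, 5, 7, 8, 9} → MIN(age_days)=0, ROUND(AVG(age_days), 2)=15.6, MAX(age_days)=46
  draft: ids {6, 10} → MIN(age_days)=26, ROUND(AVG(age_days), 2)=29.5, MAX(age_days)=33
  shipped: ids {1, 2, 3} → MIN(age_days)=8, ROUND(AVG(age_days), 2)=25.33, MAX(age_days)=43

archived | 0 | 15.6 | 46 ; draft | 26 | 29.5 | 33 ; shipped | 8 | 25.33 | 43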